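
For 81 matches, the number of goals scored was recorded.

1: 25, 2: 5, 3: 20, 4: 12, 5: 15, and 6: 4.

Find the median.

Cumulative frequencies: 25, 30, 50, 62, 77, 81
n = 81, so the median is the value in position (n+1)/2 = 41.
Position 41 falls at value 3.

3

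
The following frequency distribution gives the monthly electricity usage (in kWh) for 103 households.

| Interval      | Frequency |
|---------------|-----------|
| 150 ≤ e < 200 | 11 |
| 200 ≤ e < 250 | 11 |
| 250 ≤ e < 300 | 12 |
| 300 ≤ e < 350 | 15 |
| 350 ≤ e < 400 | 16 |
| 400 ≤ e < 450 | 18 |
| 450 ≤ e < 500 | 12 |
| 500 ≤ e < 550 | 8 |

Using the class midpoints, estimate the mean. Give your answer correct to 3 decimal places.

350.728

Midpoints: 175, 225, 275, 325, 375, 425, 475, 525
Σfm = 11×175 + 11×225 + 12×275 + 15×325 + 16×375 + 18×425 + 12×475 + 8×525 = 36125
n = Σf = 103
Mean = 36125 / 103 = 350.7282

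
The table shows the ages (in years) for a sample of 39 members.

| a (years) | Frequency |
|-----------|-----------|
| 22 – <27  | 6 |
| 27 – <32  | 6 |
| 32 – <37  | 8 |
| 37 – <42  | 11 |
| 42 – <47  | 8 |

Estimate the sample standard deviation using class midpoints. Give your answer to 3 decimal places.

Midpoints: 24.5, 29.5, 34.5, 39.5, 44.5
n = 39, Σfm = 1390.5, mean = 35.6538
Σfm² = 51349.75
Σf(m − x̄)² = Σfm² − (Σfm)²/n = 51349.75 − 1390.5²/39 = 1773.0769
Sample variance = 1773.0769 / 38 = 46.6599
Standard deviation = √46.6599 = 6.8308

6.831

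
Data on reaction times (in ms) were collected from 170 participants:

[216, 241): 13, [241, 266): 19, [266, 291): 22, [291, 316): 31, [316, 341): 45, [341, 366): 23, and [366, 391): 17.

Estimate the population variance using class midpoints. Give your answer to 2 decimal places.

Midpoints: 228.5, 253.5, 278.5, 303.5, 328.5, 353.5, 378.5
n = 170, Σfm = 52670, mean = 309.8235
Σfm² = 16627232.5
Σf(m − x̄)² = Σfm² − (Σfm)²/n = 16627232.5 − 52670²/170 = 308827.2059
Population variance = 308827.2059 / 170 = 1816.6306

1816.63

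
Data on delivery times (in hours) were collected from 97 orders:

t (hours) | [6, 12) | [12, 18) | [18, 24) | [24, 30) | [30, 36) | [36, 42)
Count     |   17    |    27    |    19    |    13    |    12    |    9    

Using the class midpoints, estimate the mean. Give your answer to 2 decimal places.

21.19

Midpoints: 9, 15, 21, 27, 33, 39
Σfm = 17×9 + 27×15 + 19×21 + 13×27 + 12×33 + 9×39 = 2055
n = Σf = 97
Mean = 2055 / 97 = 21.1856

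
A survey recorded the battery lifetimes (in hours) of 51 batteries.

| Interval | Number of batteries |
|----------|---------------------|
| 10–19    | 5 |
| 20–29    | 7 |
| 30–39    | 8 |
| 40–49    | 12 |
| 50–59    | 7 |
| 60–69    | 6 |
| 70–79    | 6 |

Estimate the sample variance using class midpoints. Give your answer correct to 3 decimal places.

Midpoints: 14.5, 24.5, 34.5, 44.5, 54.5, 64.5, 74.5
n = 51, Σfm = 2269.5, mean = 44.5000
Σfm² = 117592.75
Σf(m − x̄)² = Σfm² − (Σfm)²/n = 117592.75 − 2269.5²/51 = 16600.0000
Sample variance = 16600.0000 / 50 = 332.0000

332.000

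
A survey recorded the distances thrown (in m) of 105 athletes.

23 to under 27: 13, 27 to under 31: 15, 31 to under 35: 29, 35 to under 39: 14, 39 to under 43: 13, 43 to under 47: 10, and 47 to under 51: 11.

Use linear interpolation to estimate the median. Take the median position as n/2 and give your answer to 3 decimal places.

Cumulative frequencies: 13, 28, 57, 71, 84, 94, 105
n = 105; position = n/2 = 52.5.
This falls in the class 31 to under 35: L = 31, F = 28, f = 29, h = 4.
Median ≈ 31 + ((52.5 − 28) / 29) × 4 = 34.3793

34.379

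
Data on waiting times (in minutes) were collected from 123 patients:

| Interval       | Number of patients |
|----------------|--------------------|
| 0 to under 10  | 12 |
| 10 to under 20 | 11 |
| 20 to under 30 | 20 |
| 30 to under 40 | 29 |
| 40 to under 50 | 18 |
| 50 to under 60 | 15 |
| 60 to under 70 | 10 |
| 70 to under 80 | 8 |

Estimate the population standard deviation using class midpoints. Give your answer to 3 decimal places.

19.332

Midpoints: 5, 15, 25, 35, 45, 55, 65, 75
n = 123, Σfm = 4625, mean = 37.6016
Σfm² = 219875
Σf(m − x̄)² = Σfm² − (Σfm)²/n = 219875 − 4625²/123 = 45967.4797
Population variance = 45967.4797 / 123 = 373.7193
Standard deviation = √373.7193 = 19.3318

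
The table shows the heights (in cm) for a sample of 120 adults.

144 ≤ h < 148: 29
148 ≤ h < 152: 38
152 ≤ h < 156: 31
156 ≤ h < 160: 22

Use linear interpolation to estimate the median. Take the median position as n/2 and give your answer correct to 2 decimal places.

151.26

Cumulative frequencies: 29, 67, 98, 120
n = 120; position = n/2 = 60.
This falls in the class 148 ≤ h < 152: L = 148, F = 29, f = 38, h = 4.
Median ≈ 148 + ((60 − 29) / 38) × 4 = 151.2632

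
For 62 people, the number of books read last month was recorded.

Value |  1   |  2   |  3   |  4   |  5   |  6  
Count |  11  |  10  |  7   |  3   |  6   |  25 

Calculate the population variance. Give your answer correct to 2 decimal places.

Values: 1, 2, 3, 4, 5, 6
n = 62, Σfx = 244, mean = 3.9355
Σfx² = 1212
Σf(x − x̄)² = Σfx² − (Σfx)²/n = 1212 − 244²/62 = 251.7419
Population variance = 251.7419 / 62 = 4.0604

4.06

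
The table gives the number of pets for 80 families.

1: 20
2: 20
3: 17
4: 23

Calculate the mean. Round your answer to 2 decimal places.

Values: 1, 2, 3, 4
Σfx = 20×1 + 20×2 + 17×3 + 23×4 = 203
n = Σf = 80
Mean = 203 / 80 = 2.5375

2.54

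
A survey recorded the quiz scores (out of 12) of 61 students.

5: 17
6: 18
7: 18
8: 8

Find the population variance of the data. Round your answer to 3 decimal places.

Values: 5, 6, 7, 8
n = 61, Σfx = 383, mean = 6.2787
Σfx² = 2467
Σf(x − x̄)² = Σfx² − (Σfx)²/n = 2467 − 383²/61 = 62.2623
Population variance = 62.2623 / 61 = 1.0207

1.021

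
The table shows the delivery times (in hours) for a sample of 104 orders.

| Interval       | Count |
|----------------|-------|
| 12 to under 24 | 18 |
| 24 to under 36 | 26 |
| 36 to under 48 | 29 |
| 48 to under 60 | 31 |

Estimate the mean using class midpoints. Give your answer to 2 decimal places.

Midpoints: 18, 30, 42, 54
Σfm = 18×18 + 26×30 + 29×42 + 31×54 = 3996
n = Σf = 104
Mean = 3996 / 104 = 38.4231

38.42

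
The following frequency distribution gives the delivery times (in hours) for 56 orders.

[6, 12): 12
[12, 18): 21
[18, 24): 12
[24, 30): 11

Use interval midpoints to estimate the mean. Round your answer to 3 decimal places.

Midpoints: 9, 15, 21, 27
Σfm = 12×9 + 21×15 + 12×21 + 11×27 = 972
n = Σf = 56
Mean = 972 / 56 = 17.3571

17.357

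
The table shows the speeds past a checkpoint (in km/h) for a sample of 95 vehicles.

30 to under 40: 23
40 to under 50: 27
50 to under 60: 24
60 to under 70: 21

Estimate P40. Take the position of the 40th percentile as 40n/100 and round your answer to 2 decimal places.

45.56

Cumulative frequencies: 23, 50, 74, 95
n = 95; position = 40n/100 = 38.
This falls in the class 40 to under 50: L = 40, F = 23, f = 27, h = 10.
40th percentile ≈ 40 + ((38 − 23) / 27) × 10 = 45.5556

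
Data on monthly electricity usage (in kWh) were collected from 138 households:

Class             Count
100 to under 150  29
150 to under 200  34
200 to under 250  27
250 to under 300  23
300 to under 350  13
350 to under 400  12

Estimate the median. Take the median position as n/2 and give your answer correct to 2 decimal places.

Cumulative frequencies: 29, 63, 90, 113, 126, 138
n = 138; position = n/2 = 69.
This falls in the class 200 to under 250: L = 200, F = 63, f = 27, h = 50.
Median ≈ 200 + ((69 − 63) / 27) × 50 = 211.1111

211.11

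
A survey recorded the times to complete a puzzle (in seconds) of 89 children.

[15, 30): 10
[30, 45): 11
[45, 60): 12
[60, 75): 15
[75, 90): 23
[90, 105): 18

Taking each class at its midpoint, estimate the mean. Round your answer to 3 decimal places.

66.657

Midpoints: 22.5, 37.5, 52.5, 67.5, 82.5, 97.5
Σfm = 10×22.5 + 11×37.5 + 12×52.5 + 15×67.5 + 23×82.5 + 18×97.5 = 5932.5
n = Σf = 89
Mean = 5932.5 / 89 = 66.6573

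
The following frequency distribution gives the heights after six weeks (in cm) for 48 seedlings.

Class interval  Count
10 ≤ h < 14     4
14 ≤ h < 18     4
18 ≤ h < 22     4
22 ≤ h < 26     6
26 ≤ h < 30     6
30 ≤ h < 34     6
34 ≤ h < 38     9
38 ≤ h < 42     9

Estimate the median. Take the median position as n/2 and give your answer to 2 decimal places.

Cumulative frequencies: 4, 8, 12, 18, 24, 30, 39, 48
n = 48; position = n/2 = 24.
This falls in the class 26 ≤ h < 30: L = 26, F = 18, f = 6, h = 4.
Median ≈ 26 + ((24 − 18) / 6) × 4 = 30.0000

30.00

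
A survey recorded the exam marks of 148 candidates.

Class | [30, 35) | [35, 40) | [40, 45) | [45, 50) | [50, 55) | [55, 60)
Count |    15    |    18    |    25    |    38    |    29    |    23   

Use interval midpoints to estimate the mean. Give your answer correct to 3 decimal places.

Midpoints: 32.5, 37.5, 42.5, 47.5, 52.5, 57.5
Σfm = 15×32.5 + 18×37.5 + 25×42.5 + 38×47.5 + 29×52.5 + 23×57.5 = 6875
n = Σf = 148
Mean = 6875 / 148 = 46.4527

46.453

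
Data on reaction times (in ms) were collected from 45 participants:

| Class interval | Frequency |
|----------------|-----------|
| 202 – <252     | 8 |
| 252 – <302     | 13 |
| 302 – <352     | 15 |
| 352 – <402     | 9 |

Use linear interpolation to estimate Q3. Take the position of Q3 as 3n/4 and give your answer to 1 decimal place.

344.5

Cumulative frequencies: 8, 21, 36, 45
n = 45; position = 3n/4 = 33.75.
This falls in the class 302 – <352: L = 302, F = 21, f = 15, h = 50.
Upper quartile ≈ 302 + ((33.75 − 21) / 15) × 50 = 344.5000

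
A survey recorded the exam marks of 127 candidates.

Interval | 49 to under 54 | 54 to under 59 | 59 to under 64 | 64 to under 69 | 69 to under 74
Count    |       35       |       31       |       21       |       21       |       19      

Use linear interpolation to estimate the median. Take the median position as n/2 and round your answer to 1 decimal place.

58.6

Cumulative frequencies: 35, 66, 87, 108, 127
n = 127; position = n/2 = 63.5.
This falls in the class 54 to under 59: L = 54, F = 35, f = 31, h = 5.
Median ≈ 54 + ((63.5 − 35) / 31) × 5 = 58.5968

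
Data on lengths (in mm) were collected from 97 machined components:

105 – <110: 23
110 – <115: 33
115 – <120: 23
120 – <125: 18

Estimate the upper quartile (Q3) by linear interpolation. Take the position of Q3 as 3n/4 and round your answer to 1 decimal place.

Cumulative frequencies: 23, 56, 79, 97
n = 97; position = 3n/4 = 72.75.
This falls in the class 115 – <120: L = 115, F = 56, f = 23, h = 5.
Upper quartile ≈ 115 + ((72.75 − 56) / 23) × 5 = 118.6413

118.6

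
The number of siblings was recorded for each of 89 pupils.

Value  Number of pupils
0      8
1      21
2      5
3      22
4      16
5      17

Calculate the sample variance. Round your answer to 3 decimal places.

2.728

Values: 0, 1, 2, 3, 4, 5
n = 89, Σfx = 246, mean = 2.7640
Σfx² = 920
Σf(x − x̄)² = Σfx² − (Σfx)²/n = 920 − 246²/89 = 240.0449
Sample variance = 240.0449 / 88 = 2.7278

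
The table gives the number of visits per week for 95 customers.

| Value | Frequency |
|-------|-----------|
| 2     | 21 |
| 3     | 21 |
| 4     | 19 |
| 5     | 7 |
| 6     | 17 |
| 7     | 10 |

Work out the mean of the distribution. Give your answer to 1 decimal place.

Values: 2, 3, 4, 5, 6, 7
Σfx = 21×2 + 21×3 + 19×4 + 7×5 + 17×6 + 10×7 = 388
n = Σf = 95
Mean = 388 / 95 = 4.0842

4.1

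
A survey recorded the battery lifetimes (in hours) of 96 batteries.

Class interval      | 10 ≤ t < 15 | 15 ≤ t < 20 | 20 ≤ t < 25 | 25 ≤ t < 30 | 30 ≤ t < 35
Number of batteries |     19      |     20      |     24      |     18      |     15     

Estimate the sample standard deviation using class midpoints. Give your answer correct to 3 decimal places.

6.747

Midpoints: 12.5, 17.5, 22.5, 27.5, 32.5
n = 96, Σfm = 2110, mean = 21.9792
Σfm² = 50700
Σf(m − x̄)² = Σfm² − (Σfm)²/n = 50700 − 2110²/96 = 4323.9583
Sample variance = 4323.9583 / 95 = 45.5154
Standard deviation = √45.5154 = 6.7465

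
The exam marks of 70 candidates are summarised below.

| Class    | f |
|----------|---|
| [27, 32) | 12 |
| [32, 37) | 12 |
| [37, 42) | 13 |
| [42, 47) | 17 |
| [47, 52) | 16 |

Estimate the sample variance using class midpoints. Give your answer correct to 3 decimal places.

50.212

Midpoints: 29.5, 34.5, 39.5, 44.5, 49.5
n = 70, Σfm = 2830, mean = 40.4286
Σfm² = 117877.5
Σf(m − x̄)² = Σfm² − (Σfm)²/n = 117877.5 − 2830²/70 = 3464.6429
Sample variance = 3464.6429 / 69 = 50.2122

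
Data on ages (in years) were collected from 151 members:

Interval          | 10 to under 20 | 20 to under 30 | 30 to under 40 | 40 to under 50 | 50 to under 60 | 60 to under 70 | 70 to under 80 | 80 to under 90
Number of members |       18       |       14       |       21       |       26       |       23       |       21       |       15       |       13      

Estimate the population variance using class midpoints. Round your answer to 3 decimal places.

Midpoints: 15, 25, 35, 45, 55, 65, 75, 85
n = 151, Σfm = 7385, mean = 48.9073
Σfm² = 427775
Σf(m − x̄)² = Σfm² − (Σfm)²/n = 427775 − 7385²/151 = 66594.7020
Population variance = 66594.7020 / 151 = 441.0245

441.025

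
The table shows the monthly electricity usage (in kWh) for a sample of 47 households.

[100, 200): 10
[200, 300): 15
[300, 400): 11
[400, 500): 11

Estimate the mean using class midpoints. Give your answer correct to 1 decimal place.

Midpoints: 150, 250, 350, 450
Σfm = 10×150 + 15×250 + 11×350 + 11×450 = 14050
n = Σf = 47
Mean = 14050 / 47 = 298.9362

298.9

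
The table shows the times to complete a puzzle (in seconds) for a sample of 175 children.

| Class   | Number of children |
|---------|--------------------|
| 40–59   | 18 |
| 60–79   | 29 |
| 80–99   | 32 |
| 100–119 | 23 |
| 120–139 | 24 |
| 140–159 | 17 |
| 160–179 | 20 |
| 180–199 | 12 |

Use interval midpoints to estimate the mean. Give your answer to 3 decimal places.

112.014

Midpoints: 49.5, 69.5, 89.5, 109.5, 129.5, 149.5, 169.5, 189.5
Σfm = 18×49.5 + 29×69.5 + 32×89.5 + 23×109.5 + 24×129.5 + 17×149.5 + 20×169.5 + 12×189.5 = 19602.5
n = Σf = 175
Mean = 19602.5 / 175 = 112.0143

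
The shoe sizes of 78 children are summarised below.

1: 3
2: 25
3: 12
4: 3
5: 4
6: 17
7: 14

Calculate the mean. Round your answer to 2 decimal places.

4.12

Values: 1, 2, 3, 4, 5, 6, 7
Σfx = 3×1 + 25×2 + 12×3 + 3×4 + 4×5 + 17×6 + 14×7 = 321
n = Σf = 78
Mean = 321 / 78 = 4.1154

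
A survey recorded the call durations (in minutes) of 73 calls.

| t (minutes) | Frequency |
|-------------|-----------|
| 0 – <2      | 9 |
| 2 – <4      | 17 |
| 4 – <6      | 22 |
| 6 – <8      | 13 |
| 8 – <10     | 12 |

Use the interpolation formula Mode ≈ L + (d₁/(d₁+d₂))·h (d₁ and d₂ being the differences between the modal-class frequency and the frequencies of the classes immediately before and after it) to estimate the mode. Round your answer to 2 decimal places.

4.71

Modal class: 4 – <6 (highest frequency 22).
d₁ = 22 − 17 = 5, d₂ = 22 − 13 = 9
Mode ≈ 4 + (5/(5+9)) × 2 = 4 + 0.7143 = 4.7143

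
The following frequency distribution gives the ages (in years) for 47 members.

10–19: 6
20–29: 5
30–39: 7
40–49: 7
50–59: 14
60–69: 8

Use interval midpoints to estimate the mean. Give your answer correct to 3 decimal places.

43.436

Midpoints: 14.5, 24.5, 34.5, 44.5, 54.5, 64.5
Σfm = 6×14.5 + 5×24.5 + 7×34.5 + 7×44.5 + 14×54.5 + 8×64.5 = 2041.5
n = Σf = 47
Mean = 2041.5 / 47 = 43.4362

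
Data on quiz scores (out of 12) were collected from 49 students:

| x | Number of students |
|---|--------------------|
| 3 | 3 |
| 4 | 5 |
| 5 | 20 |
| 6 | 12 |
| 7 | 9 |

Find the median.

5

Cumulative frequencies: 3, 8, 28, 40, 49
n = 49, so the median is the value in position (n+1)/2 = 25.
Position 25 falls at value 5.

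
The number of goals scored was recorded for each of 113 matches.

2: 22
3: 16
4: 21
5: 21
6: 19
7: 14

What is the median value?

Cumulative frequencies: 22, 38, 59, 80, 99, 113
n = 113, so the median is the value in position (n+1)/2 = 57.
Position 57 falls at value 4.

4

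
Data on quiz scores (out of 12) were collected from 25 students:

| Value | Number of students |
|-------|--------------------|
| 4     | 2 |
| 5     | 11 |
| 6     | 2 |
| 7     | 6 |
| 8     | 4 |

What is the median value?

5

Cumulative frequencies: 2, 13, 15, 21, 25
n = 25, so the median is the value in position (n+1)/2 = 13.
Position 13 falls at value 5.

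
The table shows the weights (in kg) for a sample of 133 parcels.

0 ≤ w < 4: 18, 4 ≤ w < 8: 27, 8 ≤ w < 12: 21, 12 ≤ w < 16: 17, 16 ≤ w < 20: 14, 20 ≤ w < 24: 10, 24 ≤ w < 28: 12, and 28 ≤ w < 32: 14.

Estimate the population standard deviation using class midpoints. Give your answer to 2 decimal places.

9.02

Midpoints: 2, 6, 10, 14, 18, 22, 26, 30
n = 133, Σfm = 1850, mean = 13.9098
Σfm² = 36564
Σf(m − x̄)² = Σfm² − (Σfm)²/n = 36564 − 1850²/133 = 10830.9173
Population variance = 10830.9173 / 133 = 81.4355
Standard deviation = √81.4355 = 9.0242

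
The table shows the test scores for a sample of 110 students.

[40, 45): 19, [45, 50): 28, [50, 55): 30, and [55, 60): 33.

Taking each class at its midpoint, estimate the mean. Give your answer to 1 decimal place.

Midpoints: 42.5, 47.5, 52.5, 57.5
Σfm = 19×42.5 + 28×47.5 + 30×52.5 + 33×57.5 = 5610
n = Σf = 110
Mean = 5610 / 110 = 51.0000

51.0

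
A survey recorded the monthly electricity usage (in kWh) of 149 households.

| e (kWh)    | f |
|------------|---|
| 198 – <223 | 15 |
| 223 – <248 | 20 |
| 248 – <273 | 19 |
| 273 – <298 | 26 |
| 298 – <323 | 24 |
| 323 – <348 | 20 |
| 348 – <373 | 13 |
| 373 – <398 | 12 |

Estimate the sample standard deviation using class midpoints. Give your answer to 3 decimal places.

Midpoints: 210.5, 235.5, 260.5, 285.5, 310.5, 335.5, 360.5, 385.5
n = 149, Σfm = 43714.5, mean = 293.3859
Σfm² = 13220327.25
Σf(m − x̄)² = Σfm² − (Σfm)²/n = 13220327.25 − 43714.5²/149 = 395109.0604
Sample variance = 395109.0604 / 148 = 2669.6558
Standard deviation = √2669.6558 = 51.6687

51.669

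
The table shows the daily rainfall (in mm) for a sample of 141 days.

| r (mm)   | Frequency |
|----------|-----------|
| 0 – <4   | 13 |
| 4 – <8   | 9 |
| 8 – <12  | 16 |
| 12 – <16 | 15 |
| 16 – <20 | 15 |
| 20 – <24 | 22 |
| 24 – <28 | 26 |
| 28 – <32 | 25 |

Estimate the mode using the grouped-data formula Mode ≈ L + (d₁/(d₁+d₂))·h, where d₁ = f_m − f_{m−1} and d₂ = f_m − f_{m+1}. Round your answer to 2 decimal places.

27.20

Modal class: 24 – <28 (highest frequency 26).
d₁ = 26 − 22 = 4, d₂ = 26 − 25 = 1
Mode ≈ 24 + (4/(4+1)) × 4 = 24 + 3.2000 = 27.2000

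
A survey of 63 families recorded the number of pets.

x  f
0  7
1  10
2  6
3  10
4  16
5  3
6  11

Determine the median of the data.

Cumulative frequencies: 7, 17, 23, 33, 49, 52, 63
n = 63, so the median is the value in position (n+1)/2 = 32.
Position 32 falls at value 3.

3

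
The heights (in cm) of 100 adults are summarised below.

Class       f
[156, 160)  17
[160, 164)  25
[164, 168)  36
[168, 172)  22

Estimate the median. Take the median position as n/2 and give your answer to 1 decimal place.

Cumulative frequencies: 17, 42, 78, 100
n = 100; position = n/2 = 50.
This falls in the class [164, 168): L = 164, F = 42, f = 36, h = 4.
Median ≈ 164 + ((50 − 42) / 36) × 4 = 164.8889

164.9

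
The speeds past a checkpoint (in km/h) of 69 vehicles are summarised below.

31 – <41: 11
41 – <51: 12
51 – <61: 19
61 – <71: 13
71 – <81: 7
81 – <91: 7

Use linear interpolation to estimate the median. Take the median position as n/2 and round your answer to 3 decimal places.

57.053

Cumulative frequencies: 11, 23, 42, 55, 62, 69
n = 69; position = n/2 = 34.5.
This falls in the class 51 – <61: L = 51, F = 23, f = 19, h = 10.
Median ≈ 51 + ((34.5 − 23) / 19) × 10 = 57.0526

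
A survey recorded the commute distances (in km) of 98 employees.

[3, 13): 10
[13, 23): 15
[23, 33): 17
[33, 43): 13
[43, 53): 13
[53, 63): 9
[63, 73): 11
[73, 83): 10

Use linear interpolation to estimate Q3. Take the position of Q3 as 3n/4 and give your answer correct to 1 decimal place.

59.1

Cumulative frequencies: 10, 25, 42, 55, 68, 77, 88, 98
n = 98; position = 3n/4 = 73.5.
This falls in the class [53, 63): L = 53, F = 68, f = 9, h = 10.
Upper quartile ≈ 53 + ((73.5 − 68) / 9) × 10 = 59.1111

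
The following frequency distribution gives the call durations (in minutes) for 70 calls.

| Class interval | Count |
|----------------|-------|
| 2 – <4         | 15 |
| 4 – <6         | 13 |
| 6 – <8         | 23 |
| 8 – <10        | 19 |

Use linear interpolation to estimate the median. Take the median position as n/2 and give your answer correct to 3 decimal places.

Cumulative frequencies: 15, 28, 51, 70
n = 70; position = n/2 = 35.
This falls in the class 6 – <8: L = 6, F = 28, f = 23, h = 2.
Median ≈ 6 + ((35 − 28) / 23) × 2 = 6.6087

6.609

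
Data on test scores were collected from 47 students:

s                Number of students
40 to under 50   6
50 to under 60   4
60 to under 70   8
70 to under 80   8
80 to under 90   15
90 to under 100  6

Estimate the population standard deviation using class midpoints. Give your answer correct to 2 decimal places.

15.71

Midpoints: 45, 55, 65, 75, 85, 95
n = 47, Σfm = 3455, mean = 73.5106
Σfm² = 265575
Σf(m − x̄)² = Σfm² − (Σfm)²/n = 265575 − 3455²/47 = 11595.7447
Population variance = 11595.7447 / 47 = 246.7180
Standard deviation = √246.7180 = 15.7073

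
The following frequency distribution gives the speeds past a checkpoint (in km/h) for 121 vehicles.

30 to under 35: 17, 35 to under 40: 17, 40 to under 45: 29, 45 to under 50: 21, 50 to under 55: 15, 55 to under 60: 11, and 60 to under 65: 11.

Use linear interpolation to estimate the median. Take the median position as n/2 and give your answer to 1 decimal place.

Cumulative frequencies: 17, 34, 63, 84, 99, 110, 121
n = 121; position = n/2 = 60.5.
This falls in the class 40 to under 45: L = 40, F = 34, f = 29, h = 5.
Median ≈ 40 + ((60.5 − 34) / 29) × 5 = 44.5690

44.6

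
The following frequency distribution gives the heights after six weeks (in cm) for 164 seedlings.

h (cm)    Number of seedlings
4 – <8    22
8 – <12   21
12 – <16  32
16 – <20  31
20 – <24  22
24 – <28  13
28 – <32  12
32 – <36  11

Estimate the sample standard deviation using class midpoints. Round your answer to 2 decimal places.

8.12

Midpoints: 6, 10, 14, 18, 22, 26, 30, 34
n = 164, Σfm = 2904, mean = 17.7073
Σfm² = 62160
Σf(m − x̄)² = Σfm² − (Σfm)²/n = 62160 − 2904²/164 = 10737.9512
Sample variance = 10737.9512 / 163 = 65.8770
Standard deviation = √65.8770 = 8.1165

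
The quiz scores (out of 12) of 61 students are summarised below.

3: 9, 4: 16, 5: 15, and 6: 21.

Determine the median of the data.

5

Cumulative frequencies: 9, 25, 40, 61
n = 61, so the median is the value in position (n+1)/2 = 31.
Position 31 falls at value 5.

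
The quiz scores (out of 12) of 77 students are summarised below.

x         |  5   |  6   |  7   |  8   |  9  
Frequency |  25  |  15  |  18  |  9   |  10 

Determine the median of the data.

6

Cumulative frequencies: 25, 40, 58, 67, 77
n = 77, so the median is the value in position (n+1)/2 = 39.
Position 39 falls at value 6.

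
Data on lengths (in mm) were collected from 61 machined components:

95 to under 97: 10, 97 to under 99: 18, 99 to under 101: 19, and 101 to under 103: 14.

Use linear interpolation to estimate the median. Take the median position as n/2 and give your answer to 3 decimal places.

Cumulative frequencies: 10, 28, 47, 61
n = 61; position = n/2 = 30.5.
This falls in the class 99 to under 101: L = 99, F = 28, f = 19, h = 2.
Median ≈ 99 + ((30.5 − 28) / 19) × 2 = 99.2632

99.263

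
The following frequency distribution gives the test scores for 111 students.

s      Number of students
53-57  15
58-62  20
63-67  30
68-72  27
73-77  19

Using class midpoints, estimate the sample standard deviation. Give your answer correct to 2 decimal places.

6.41

Midpoints: 55, 60, 65, 70, 75
n = 111, Σfm = 7290, mean = 65.6757
Σfm² = 483300
Σf(m − x̄)² = Σfm² − (Σfm)²/n = 483300 − 7290²/111 = 4524.3243
Sample variance = 4524.3243 / 110 = 41.1302
Standard deviation = √41.1302 = 6.4133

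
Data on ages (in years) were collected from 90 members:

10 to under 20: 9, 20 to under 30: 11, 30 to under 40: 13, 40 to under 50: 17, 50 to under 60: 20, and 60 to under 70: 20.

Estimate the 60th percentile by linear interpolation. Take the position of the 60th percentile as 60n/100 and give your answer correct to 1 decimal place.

52.0

Cumulative frequencies: 9, 20, 33, 50, 70, 90
n = 90; position = 60n/100 = 54.
This falls in the class 50 to under 60: L = 50, F = 50, f = 20, h = 10.
60th percentile ≈ 50 + ((54 − 50) / 20) × 10 = 52.0000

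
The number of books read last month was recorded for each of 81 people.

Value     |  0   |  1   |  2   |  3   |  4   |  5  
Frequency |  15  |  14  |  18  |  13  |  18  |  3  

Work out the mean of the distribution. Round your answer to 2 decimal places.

2.17

Values: 0, 1, 2, 3, 4, 5
Σfx = 15×0 + 14×1 + 18×2 + 13×3 + 18×4 + 3×5 = 176
n = Σf = 81
Mean = 176 / 81 = 2.1728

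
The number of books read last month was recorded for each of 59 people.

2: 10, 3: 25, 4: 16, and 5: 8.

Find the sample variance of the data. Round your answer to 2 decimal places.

0.86

Values: 2, 3, 4, 5
n = 59, Σfx = 199, mean = 3.3729
Σfx² = 721
Σf(x − x̄)² = Σfx² − (Σfx)²/n = 721 − 199²/59 = 49.7966
Sample variance = 49.7966 / 58 = 0.8586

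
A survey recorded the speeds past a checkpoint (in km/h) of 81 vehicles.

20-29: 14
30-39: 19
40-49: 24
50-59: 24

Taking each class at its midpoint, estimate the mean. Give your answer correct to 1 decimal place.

41.7

Midpoints: 24.5, 34.5, 44.5, 54.5
Σfm = 14×24.5 + 19×34.5 + 24×44.5 + 24×54.5 = 3374.5
n = Σf = 81
Mean = 3374.5 / 81 = 41.6605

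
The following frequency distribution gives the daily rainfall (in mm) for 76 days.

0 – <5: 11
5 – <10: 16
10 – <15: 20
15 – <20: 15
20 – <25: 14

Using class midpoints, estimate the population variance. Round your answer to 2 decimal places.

42.98

Midpoints: 2.5, 7.5, 12.5, 17.5, 22.5
n = 76, Σfm = 975, mean = 12.8289
Σfm² = 15775
Σf(m − x̄)² = Σfm² − (Σfm)²/n = 15775 − 975²/76 = 3266.7763
Population variance = 3266.7763 / 76 = 42.9839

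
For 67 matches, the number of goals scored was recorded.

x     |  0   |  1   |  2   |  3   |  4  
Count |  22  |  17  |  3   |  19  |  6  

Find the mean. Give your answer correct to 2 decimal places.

Values: 0, 1, 2, 3, 4
Σfx = 22×0 + 17×1 + 3×2 + 19×3 + 6×4 = 104
n = Σf = 67
Mean = 104 / 67 = 1.5522

1.55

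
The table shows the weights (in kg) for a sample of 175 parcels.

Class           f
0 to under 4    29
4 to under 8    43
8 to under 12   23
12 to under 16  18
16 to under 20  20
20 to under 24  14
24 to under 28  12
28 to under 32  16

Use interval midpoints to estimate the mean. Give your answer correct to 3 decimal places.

Midpoints: 2, 6, 10, 14, 18, 22, 26, 30
Σfm = 29×2 + 43×6 + 23×10 + 18×14 + 20×18 + 14×22 + 12×26 + 16×30 = 2258
n = Σf = 175
Mean = 2258 / 175 = 12.9029

12.903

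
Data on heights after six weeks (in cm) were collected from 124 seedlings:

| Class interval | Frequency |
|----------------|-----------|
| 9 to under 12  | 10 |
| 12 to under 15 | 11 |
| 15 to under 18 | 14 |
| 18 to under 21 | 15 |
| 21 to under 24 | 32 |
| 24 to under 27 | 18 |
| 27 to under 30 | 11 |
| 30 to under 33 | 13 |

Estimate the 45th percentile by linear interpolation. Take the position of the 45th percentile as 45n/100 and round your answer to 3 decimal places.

21.544

Cumulative frequencies: 10, 21, 35, 50, 82, 100, 111, 124
n = 124; position = 45n/100 = 55.8.
This falls in the class 21 to under 24: L = 21, F = 50, f = 32, h = 3.
45th percentile ≈ 21 + ((55.8 − 50) / 32) × 3 = 21.5437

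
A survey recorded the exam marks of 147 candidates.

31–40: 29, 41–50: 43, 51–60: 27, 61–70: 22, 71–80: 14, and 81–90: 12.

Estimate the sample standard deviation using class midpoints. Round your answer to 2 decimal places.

15.34

Midpoints: 35.5, 45.5, 55.5, 65.5, 75.5, 85.5
n = 147, Σfm = 8008.5, mean = 54.4796
Σfm² = 470646.75
Σf(m − x̄)² = Σfm² − (Σfm)²/n = 470646.75 − 8008.5²/147 = 34346.9388
Sample variance = 34346.9388 / 146 = 235.2530
Standard deviation = √235.2530 = 15.3380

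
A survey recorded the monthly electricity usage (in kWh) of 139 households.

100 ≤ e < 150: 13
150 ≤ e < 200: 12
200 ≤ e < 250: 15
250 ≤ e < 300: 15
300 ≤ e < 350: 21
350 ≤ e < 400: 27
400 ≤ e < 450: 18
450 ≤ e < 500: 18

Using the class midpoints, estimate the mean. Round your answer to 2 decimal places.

Midpoints: 125, 175, 225, 275, 325, 375, 425, 475
Σfm = 13×125 + 12×175 + 15×225 + 15×275 + 21×325 + 27×375 + 18×425 + 18×475 = 44375
n = Σf = 139
Mean = 44375 / 139 = 319.2446

319.24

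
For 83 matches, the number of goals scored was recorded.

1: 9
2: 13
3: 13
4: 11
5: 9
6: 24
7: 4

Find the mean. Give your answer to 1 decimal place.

Values: 1, 2, 3, 4, 5, 6, 7
Σfx = 9×1 + 13×2 + 13×3 + 11×4 + 9×5 + 24×6 + 4×7 = 335
n = Σf = 83
Mean = 335 / 83 = 4.0361

4.0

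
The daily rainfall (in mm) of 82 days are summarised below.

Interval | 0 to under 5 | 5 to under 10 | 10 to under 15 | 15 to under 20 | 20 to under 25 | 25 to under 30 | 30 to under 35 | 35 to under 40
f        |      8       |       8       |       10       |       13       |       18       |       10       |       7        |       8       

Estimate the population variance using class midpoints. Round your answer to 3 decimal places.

104.421

Midpoints: 2.5, 7.5, 12.5, 17.5, 22.5, 27.5, 32.5, 37.5
n = 82, Σfm = 1640, mean = 20.0000
Σfm² = 41362.5
Σf(m − x̄)² = Σfm² − (Σfm)²/n = 41362.5 − 1640²/82 = 8562.5000
Population variance = 8562.5000 / 82 = 104.4207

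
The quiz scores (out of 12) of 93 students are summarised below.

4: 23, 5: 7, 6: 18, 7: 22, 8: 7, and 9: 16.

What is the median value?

Cumulative frequencies: 23, 30, 48, 70, 77, 93
n = 93, so the median is the value in position (n+1)/2 = 47.
Position 47 falls at value 6.

6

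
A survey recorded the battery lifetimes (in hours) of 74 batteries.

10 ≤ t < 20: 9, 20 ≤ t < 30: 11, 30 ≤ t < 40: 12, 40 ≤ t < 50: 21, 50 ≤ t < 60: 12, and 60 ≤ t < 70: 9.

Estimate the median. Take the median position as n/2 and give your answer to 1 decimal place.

Cumulative frequencies: 9, 20, 32, 53, 65, 74
n = 74; position = n/2 = 37.
This falls in the class 40 ≤ t < 50: L = 40, F = 32, f = 21, h = 10.
Median ≈ 40 + ((37 − 32) / 21) × 10 = 42.3810

42.4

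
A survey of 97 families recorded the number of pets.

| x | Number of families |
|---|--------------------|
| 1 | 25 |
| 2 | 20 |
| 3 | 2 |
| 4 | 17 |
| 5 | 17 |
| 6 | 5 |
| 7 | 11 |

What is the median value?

Cumulative frequencies: 25, 45, 47, 64, 81, 86, 97
n = 97, so the median is the value in position (n+1)/2 = 49.
Position 49 falls at value 4.

4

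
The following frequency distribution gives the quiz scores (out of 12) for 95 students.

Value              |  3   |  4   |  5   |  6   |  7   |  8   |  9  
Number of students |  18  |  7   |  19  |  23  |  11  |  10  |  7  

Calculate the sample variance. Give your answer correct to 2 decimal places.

Values: 3, 4, 5, 6, 7, 8, 9
n = 95, Σfx = 535, mean = 5.6316
Σfx² = 3323
Σf(x − x̄)² = Σfx² − (Σfx)²/n = 3323 − 535²/95 = 310.1053
Sample variance = 310.1053 / 94 = 3.2990

3.30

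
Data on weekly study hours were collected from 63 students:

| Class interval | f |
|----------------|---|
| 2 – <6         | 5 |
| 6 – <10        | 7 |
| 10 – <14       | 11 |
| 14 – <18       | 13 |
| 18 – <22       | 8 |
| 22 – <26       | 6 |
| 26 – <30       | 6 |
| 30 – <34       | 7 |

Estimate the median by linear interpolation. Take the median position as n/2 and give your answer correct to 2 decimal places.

Cumulative frequencies: 5, 12, 23, 36, 44, 50, 56, 63
n = 63; position = n/2 = 31.5.
This falls in the class 14 – <18: L = 14, F = 23, f = 13, h = 4.
Median ≈ 14 + ((31.5 − 23) / 13) × 4 = 16.6154

16.62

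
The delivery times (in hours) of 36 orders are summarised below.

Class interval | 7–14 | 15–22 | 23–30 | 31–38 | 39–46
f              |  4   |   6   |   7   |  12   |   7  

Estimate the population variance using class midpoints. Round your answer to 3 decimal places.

Midpoints: 10.5, 18.5, 26.5, 34.5, 42.5
n = 36, Σfm = 1050, mean = 29.1667
Σfm² = 34337
Σf(m − x̄)² = Σfm² − (Σfm)²/n = 34337 − 1050²/36 = 3712.0000
Population variance = 3712.0000 / 36 = 103.1111

103.111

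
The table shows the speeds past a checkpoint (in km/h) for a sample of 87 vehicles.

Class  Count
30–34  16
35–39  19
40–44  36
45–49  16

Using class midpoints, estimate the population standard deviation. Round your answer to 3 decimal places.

Midpoints: 32, 37, 42, 47
n = 87, Σfm = 3479, mean = 39.9885
Σfm² = 141243
Σf(m − x̄)² = Σfm² − (Σfm)²/n = 141243 − 3479²/87 = 2122.9885
Population variance = 2122.9885 / 87 = 24.4022
Standard deviation = √24.4022 = 4.9399

4.940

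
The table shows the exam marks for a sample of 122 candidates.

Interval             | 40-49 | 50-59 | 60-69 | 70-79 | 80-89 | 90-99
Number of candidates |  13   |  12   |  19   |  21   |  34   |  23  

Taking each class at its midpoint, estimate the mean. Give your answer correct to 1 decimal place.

74.3

Midpoints: 44.5, 54.5, 64.5, 74.5, 84.5, 94.5
Σfm = 13×44.5 + 12×54.5 + 19×64.5 + 21×74.5 + 34×84.5 + 23×94.5 = 9069
n = Σf = 122
Mean = 9069 / 122 = 74.3361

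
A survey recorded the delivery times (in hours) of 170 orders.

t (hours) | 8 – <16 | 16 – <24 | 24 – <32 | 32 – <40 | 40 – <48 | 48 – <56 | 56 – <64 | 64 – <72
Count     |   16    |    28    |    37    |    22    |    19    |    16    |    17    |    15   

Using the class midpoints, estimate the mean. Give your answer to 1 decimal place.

Midpoints: 12, 20, 28, 36, 44, 52, 60, 68
Σfm = 16×12 + 28×20 + 37×28 + 22×36 + 19×44 + 16×52 + 17×60 + 15×68 = 6288
n = Σf = 170
Mean = 6288 / 170 = 36.9882

37.0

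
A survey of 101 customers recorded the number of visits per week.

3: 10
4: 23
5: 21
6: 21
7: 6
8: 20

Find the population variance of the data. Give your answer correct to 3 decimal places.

2.606

Values: 3, 4, 5, 6, 7, 8
n = 101, Σfx = 555, mean = 5.4950
Σfx² = 3313
Σf(x − x̄)² = Σfx² − (Σfx)²/n = 3313 − 555²/101 = 263.2475
Population variance = 263.2475 / 101 = 2.6064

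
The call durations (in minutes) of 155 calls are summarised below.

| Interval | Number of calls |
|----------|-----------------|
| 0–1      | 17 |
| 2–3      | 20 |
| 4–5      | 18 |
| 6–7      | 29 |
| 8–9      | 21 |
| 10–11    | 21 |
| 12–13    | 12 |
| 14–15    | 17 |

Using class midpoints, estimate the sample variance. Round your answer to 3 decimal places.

Midpoints: 0.5, 2.5, 4.5, 6.5, 8.5, 10.5, 12.5, 14.5
n = 155, Σfm = 1123.5, mean = 7.2484
Σfm² = 11000.75
Σf(m − x̄)² = Σfm² − (Σfm)²/n = 11000.75 − 1123.5²/155 = 2857.1871
Sample variance = 2857.1871 / 154 = 18.5532

18.553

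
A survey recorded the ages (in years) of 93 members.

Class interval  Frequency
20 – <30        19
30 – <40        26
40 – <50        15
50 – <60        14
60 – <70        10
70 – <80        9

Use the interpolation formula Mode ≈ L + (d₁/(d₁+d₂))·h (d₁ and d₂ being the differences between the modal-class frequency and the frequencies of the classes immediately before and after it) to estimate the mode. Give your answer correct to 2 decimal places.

33.89

Modal class: 30 – <40 (highest frequency 26).
d₁ = 26 − 19 = 7, d₂ = 26 − 15 = 11
Mode ≈ 30 + (7/(7+11)) × 10 = 30 + 3.8889 = 33.8889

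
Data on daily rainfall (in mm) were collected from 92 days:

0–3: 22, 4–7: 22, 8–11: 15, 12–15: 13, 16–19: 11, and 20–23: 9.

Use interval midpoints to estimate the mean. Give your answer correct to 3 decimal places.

9.326

Midpoints: 1.5, 5.5, 9.5, 13.5, 17.5, 21.5
Σfm = 22×1.5 + 22×5.5 + 15×9.5 + 13×13.5 + 11×17.5 + 9×21.5 = 858
n = Σf = 92
Mean = 858 / 92 = 9.3261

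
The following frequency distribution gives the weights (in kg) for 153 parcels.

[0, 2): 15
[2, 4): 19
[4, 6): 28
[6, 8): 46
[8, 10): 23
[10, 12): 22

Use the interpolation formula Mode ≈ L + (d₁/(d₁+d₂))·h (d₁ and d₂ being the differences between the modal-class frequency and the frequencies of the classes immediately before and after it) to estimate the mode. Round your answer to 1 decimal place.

Modal class: [6, 8) (highest frequency 46).
d₁ = 46 − 28 = 18, d₂ = 46 − 23 = 23
Mode ≈ 6 + (18/(18+23)) × 2 = 6 + 0.8780 = 6.8780

6.9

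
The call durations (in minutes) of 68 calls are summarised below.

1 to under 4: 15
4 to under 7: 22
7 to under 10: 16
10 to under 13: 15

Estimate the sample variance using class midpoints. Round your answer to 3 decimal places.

Midpoints: 2.5, 5.5, 8.5, 11.5
n = 68, Σfm = 467, mean = 6.8676
Σfm² = 3899
Σf(m − x̄)² = Σfm² − (Σfm)²/n = 3899 − 467²/68 = 691.8088
Sample variance = 691.8088 / 67 = 10.3255

10.326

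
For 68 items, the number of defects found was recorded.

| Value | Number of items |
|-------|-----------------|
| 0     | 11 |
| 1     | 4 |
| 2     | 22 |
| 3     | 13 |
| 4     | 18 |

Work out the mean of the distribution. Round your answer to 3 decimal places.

Values: 0, 1, 2, 3, 4
Σfx = 11×0 + 4×1 + 22×2 + 13×3 + 18×4 = 159
n = Σf = 68
Mean = 159 / 68 = 2.3382

2.338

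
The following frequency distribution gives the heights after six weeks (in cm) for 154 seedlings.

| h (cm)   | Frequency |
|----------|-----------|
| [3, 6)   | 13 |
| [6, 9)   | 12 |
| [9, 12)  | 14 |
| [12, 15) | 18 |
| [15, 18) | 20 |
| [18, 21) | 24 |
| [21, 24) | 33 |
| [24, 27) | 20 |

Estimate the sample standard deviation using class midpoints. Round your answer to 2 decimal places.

Midpoints: 4.5, 7.5, 10.5, 13.5, 16.5, 19.5, 22.5, 25.5
n = 154, Σfm = 2589, mean = 16.8117
Σfm² = 50044.5
Σf(m − x̄)² = Σfm² − (Σfm)²/n = 50044.5 − 2589²/154 = 6519.0390
Sample variance = 6519.0390 / 153 = 42.6081
Standard deviation = √42.6081 = 6.5275

6.53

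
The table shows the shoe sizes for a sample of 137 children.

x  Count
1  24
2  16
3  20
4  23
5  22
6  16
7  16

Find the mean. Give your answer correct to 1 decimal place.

3.8

Values: 1, 2, 3, 4, 5, 6, 7
Σfx = 24×1 + 16×2 + 20×3 + 23×4 + 22×5 + 16×6 + 16×7 = 526
n = Σf = 137
Mean = 526 / 137 = 3.8394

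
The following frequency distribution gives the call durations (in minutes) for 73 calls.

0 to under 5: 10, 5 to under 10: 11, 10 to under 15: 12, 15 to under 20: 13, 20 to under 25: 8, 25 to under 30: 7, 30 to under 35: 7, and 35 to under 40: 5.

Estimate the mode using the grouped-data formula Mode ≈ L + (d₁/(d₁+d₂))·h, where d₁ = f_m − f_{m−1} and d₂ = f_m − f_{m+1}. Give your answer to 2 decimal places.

15.83

Modal class: 15 to under 20 (highest frequency 13).
d₁ = 13 − 12 = 1, d₂ = 13 − 8 = 5
Mode ≈ 15 + (1/(1+5)) × 5 = 15 + 0.8333 = 15.8333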